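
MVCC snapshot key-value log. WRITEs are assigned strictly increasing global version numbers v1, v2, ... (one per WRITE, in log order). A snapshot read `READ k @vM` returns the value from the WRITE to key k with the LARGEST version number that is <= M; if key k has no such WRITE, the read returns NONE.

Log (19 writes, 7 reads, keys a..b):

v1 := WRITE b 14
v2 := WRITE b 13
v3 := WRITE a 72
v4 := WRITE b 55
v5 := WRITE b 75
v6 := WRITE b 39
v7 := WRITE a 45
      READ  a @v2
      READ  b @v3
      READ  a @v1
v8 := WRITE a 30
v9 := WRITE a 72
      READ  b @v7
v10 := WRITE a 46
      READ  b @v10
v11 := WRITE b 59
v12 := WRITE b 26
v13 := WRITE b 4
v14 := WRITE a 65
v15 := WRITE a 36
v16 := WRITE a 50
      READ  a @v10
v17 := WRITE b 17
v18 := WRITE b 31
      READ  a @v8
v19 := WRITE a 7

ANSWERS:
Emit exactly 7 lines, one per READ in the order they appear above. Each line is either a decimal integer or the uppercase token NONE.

Answer: NONE
13
NONE
39
39
46
30

Derivation:
v1: WRITE b=14  (b history now [(1, 14)])
v2: WRITE b=13  (b history now [(1, 14), (2, 13)])
v3: WRITE a=72  (a history now [(3, 72)])
v4: WRITE b=55  (b history now [(1, 14), (2, 13), (4, 55)])
v5: WRITE b=75  (b history now [(1, 14), (2, 13), (4, 55), (5, 75)])
v6: WRITE b=39  (b history now [(1, 14), (2, 13), (4, 55), (5, 75), (6, 39)])
v7: WRITE a=45  (a history now [(3, 72), (7, 45)])
READ a @v2: history=[(3, 72), (7, 45)] -> no version <= 2 -> NONE
READ b @v3: history=[(1, 14), (2, 13), (4, 55), (5, 75), (6, 39)] -> pick v2 -> 13
READ a @v1: history=[(3, 72), (7, 45)] -> no version <= 1 -> NONE
v8: WRITE a=30  (a history now [(3, 72), (7, 45), (8, 30)])
v9: WRITE a=72  (a history now [(3, 72), (7, 45), (8, 30), (9, 72)])
READ b @v7: history=[(1, 14), (2, 13), (4, 55), (5, 75), (6, 39)] -> pick v6 -> 39
v10: WRITE a=46  (a history now [(3, 72), (7, 45), (8, 30), (9, 72), (10, 46)])
READ b @v10: history=[(1, 14), (2, 13), (4, 55), (5, 75), (6, 39)] -> pick v6 -> 39
v11: WRITE b=59  (b history now [(1, 14), (2, 13), (4, 55), (5, 75), (6, 39), (11, 59)])
v12: WRITE b=26  (b history now [(1, 14), (2, 13), (4, 55), (5, 75), (6, 39), (11, 59), (12, 26)])
v13: WRITE b=4  (b history now [(1, 14), (2, 13), (4, 55), (5, 75), (6, 39), (11, 59), (12, 26), (13, 4)])
v14: WRITE a=65  (a history now [(3, 72), (7, 45), (8, 30), (9, 72), (10, 46), (14, 65)])
v15: WRITE a=36  (a history now [(3, 72), (7, 45), (8, 30), (9, 72), (10, 46), (14, 65), (15, 36)])
v16: WRITE a=50  (a history now [(3, 72), (7, 45), (8, 30), (9, 72), (10, 46), (14, 65), (15, 36), (16, 50)])
READ a @v10: history=[(3, 72), (7, 45), (8, 30), (9, 72), (10, 46), (14, 65), (15, 36), (16, 50)] -> pick v10 -> 46
v17: WRITE b=17  (b history now [(1, 14), (2, 13), (4, 55), (5, 75), (6, 39), (11, 59), (12, 26), (13, 4), (17, 17)])
v18: WRITE b=31  (b history now [(1, 14), (2, 13), (4, 55), (5, 75), (6, 39), (11, 59), (12, 26), (13, 4), (17, 17), (18, 31)])
READ a @v8: history=[(3, 72), (7, 45), (8, 30), (9, 72), (10, 46), (14, 65), (15, 36), (16, 50)] -> pick v8 -> 30
v19: WRITE a=7  (a history now [(3, 72), (7, 45), (8, 30), (9, 72), (10, 46), (14, 65), (15, 36), (16, 50), (19, 7)])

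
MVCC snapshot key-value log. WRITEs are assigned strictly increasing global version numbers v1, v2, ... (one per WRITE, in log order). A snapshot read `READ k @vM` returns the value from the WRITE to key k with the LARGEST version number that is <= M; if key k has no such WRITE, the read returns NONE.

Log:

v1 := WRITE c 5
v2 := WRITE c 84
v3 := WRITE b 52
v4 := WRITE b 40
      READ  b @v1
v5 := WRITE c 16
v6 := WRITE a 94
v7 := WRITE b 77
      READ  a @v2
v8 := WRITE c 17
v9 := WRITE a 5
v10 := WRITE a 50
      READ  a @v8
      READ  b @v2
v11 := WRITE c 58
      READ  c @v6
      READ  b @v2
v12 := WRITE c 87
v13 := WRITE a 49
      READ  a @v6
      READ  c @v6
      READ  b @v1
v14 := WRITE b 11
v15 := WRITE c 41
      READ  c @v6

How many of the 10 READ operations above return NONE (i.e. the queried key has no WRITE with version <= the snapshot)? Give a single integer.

Answer: 5

Derivation:
v1: WRITE c=5  (c history now [(1, 5)])
v2: WRITE c=84  (c history now [(1, 5), (2, 84)])
v3: WRITE b=52  (b history now [(3, 52)])
v4: WRITE b=40  (b history now [(3, 52), (4, 40)])
READ b @v1: history=[(3, 52), (4, 40)] -> no version <= 1 -> NONE
v5: WRITE c=16  (c history now [(1, 5), (2, 84), (5, 16)])
v6: WRITE a=94  (a history now [(6, 94)])
v7: WRITE b=77  (b history now [(3, 52), (4, 40), (7, 77)])
READ a @v2: history=[(6, 94)] -> no version <= 2 -> NONE
v8: WRITE c=17  (c history now [(1, 5), (2, 84), (5, 16), (8, 17)])
v9: WRITE a=5  (a history now [(6, 94), (9, 5)])
v10: WRITE a=50  (a history now [(6, 94), (9, 5), (10, 50)])
READ a @v8: history=[(6, 94), (9, 5), (10, 50)] -> pick v6 -> 94
READ b @v2: history=[(3, 52), (4, 40), (7, 77)] -> no version <= 2 -> NONE
v11: WRITE c=58  (c history now [(1, 5), (2, 84), (5, 16), (8, 17), (11, 58)])
READ c @v6: history=[(1, 5), (2, 84), (5, 16), (8, 17), (11, 58)] -> pick v5 -> 16
READ b @v2: history=[(3, 52), (4, 40), (7, 77)] -> no version <= 2 -> NONE
v12: WRITE c=87  (c history now [(1, 5), (2, 84), (5, 16), (8, 17), (11, 58), (12, 87)])
v13: WRITE a=49  (a history now [(6, 94), (9, 5), (10, 50), (13, 49)])
READ a @v6: history=[(6, 94), (9, 5), (10, 50), (13, 49)] -> pick v6 -> 94
READ c @v6: history=[(1, 5), (2, 84), (5, 16), (8, 17), (11, 58), (12, 87)] -> pick v5 -> 16
READ b @v1: history=[(3, 52), (4, 40), (7, 77)] -> no version <= 1 -> NONE
v14: WRITE b=11  (b history now [(3, 52), (4, 40), (7, 77), (14, 11)])
v15: WRITE c=41  (c history now [(1, 5), (2, 84), (5, 16), (8, 17), (11, 58), (12, 87), (15, 41)])
READ c @v6: history=[(1, 5), (2, 84), (5, 16), (8, 17), (11, 58), (12, 87), (15, 41)] -> pick v5 -> 16
Read results in order: ['NONE', 'NONE', '94', 'NONE', '16', 'NONE', '94', '16', 'NONE', '16']
NONE count = 5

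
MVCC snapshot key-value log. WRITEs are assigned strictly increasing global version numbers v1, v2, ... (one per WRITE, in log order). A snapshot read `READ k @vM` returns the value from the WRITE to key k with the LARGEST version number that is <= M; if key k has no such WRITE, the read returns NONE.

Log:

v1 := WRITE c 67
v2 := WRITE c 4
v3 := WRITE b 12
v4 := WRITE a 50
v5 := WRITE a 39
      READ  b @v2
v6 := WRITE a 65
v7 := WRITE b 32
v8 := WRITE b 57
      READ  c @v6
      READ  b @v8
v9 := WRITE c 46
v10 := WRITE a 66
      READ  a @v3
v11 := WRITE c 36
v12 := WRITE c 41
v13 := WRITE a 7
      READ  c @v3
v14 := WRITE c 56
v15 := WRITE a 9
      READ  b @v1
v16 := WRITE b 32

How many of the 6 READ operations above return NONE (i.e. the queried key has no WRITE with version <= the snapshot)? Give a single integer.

v1: WRITE c=67  (c history now [(1, 67)])
v2: WRITE c=4  (c history now [(1, 67), (2, 4)])
v3: WRITE b=12  (b history now [(3, 12)])
v4: WRITE a=50  (a history now [(4, 50)])
v5: WRITE a=39  (a history now [(4, 50), (5, 39)])
READ b @v2: history=[(3, 12)] -> no version <= 2 -> NONE
v6: WRITE a=65  (a history now [(4, 50), (5, 39), (6, 65)])
v7: WRITE b=32  (b history now [(3, 12), (7, 32)])
v8: WRITE b=57  (b history now [(3, 12), (7, 32), (8, 57)])
READ c @v6: history=[(1, 67), (2, 4)] -> pick v2 -> 4
READ b @v8: history=[(3, 12), (7, 32), (8, 57)] -> pick v8 -> 57
v9: WRITE c=46  (c history now [(1, 67), (2, 4), (9, 46)])
v10: WRITE a=66  (a history now [(4, 50), (5, 39), (6, 65), (10, 66)])
READ a @v3: history=[(4, 50), (5, 39), (6, 65), (10, 66)] -> no version <= 3 -> NONE
v11: WRITE c=36  (c history now [(1, 67), (2, 4), (9, 46), (11, 36)])
v12: WRITE c=41  (c history now [(1, 67), (2, 4), (9, 46), (11, 36), (12, 41)])
v13: WRITE a=7  (a history now [(4, 50), (5, 39), (6, 65), (10, 66), (13, 7)])
READ c @v3: history=[(1, 67), (2, 4), (9, 46), (11, 36), (12, 41)] -> pick v2 -> 4
v14: WRITE c=56  (c history now [(1, 67), (2, 4), (9, 46), (11, 36), (12, 41), (14, 56)])
v15: WRITE a=9  (a history now [(4, 50), (5, 39), (6, 65), (10, 66), (13, 7), (15, 9)])
READ b @v1: history=[(3, 12), (7, 32), (8, 57)] -> no version <= 1 -> NONE
v16: WRITE b=32  (b history now [(3, 12), (7, 32), (8, 57), (16, 32)])
Read results in order: ['NONE', '4', '57', 'NONE', '4', 'NONE']
NONE count = 3

Answer: 3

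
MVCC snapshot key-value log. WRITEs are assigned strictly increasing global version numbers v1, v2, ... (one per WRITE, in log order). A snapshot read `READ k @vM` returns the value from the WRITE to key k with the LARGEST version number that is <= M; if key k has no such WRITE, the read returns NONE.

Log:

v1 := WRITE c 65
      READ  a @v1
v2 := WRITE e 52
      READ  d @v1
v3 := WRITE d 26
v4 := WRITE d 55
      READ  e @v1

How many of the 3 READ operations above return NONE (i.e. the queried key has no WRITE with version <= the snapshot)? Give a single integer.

Answer: 3

Derivation:
v1: WRITE c=65  (c history now [(1, 65)])
READ a @v1: history=[] -> no version <= 1 -> NONE
v2: WRITE e=52  (e history now [(2, 52)])
READ d @v1: history=[] -> no version <= 1 -> NONE
v3: WRITE d=26  (d history now [(3, 26)])
v4: WRITE d=55  (d history now [(3, 26), (4, 55)])
READ e @v1: history=[(2, 52)] -> no version <= 1 -> NONE
Read results in order: ['NONE', 'NONE', 'NONE']
NONE count = 3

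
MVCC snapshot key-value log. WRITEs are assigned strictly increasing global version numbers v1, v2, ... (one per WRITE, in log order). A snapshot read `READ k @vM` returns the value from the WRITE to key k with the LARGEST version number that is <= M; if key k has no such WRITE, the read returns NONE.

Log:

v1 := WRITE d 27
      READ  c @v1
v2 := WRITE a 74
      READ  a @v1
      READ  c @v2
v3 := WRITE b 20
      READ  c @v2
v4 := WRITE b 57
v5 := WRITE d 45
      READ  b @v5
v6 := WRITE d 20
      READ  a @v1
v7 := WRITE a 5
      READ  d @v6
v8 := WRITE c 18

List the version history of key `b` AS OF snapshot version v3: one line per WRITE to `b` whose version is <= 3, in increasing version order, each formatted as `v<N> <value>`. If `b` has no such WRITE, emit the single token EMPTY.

Scan writes for key=b with version <= 3:
  v1 WRITE d 27 -> skip
  v2 WRITE a 74 -> skip
  v3 WRITE b 20 -> keep
  v4 WRITE b 57 -> drop (> snap)
  v5 WRITE d 45 -> skip
  v6 WRITE d 20 -> skip
  v7 WRITE a 5 -> skip
  v8 WRITE c 18 -> skip
Collected: [(3, 20)]

Answer: v3 20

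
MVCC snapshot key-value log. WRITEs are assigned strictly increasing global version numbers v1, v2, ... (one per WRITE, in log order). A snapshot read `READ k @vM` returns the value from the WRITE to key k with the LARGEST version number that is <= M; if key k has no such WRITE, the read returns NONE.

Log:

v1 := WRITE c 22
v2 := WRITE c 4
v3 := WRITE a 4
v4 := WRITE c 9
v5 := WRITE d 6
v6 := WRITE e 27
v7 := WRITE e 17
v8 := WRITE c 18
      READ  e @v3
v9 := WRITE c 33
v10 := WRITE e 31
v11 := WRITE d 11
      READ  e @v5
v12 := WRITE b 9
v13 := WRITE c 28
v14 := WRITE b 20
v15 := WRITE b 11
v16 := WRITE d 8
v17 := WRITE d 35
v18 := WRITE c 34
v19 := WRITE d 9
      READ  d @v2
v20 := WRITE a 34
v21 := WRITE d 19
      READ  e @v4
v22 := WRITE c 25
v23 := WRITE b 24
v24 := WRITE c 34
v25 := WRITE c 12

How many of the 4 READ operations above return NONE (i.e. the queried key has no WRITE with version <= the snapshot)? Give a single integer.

v1: WRITE c=22  (c history now [(1, 22)])
v2: WRITE c=4  (c history now [(1, 22), (2, 4)])
v3: WRITE a=4  (a history now [(3, 4)])
v4: WRITE c=9  (c history now [(1, 22), (2, 4), (4, 9)])
v5: WRITE d=6  (d history now [(5, 6)])
v6: WRITE e=27  (e history now [(6, 27)])
v7: WRITE e=17  (e history now [(6, 27), (7, 17)])
v8: WRITE c=18  (c history now [(1, 22), (2, 4), (4, 9), (8, 18)])
READ e @v3: history=[(6, 27), (7, 17)] -> no version <= 3 -> NONE
v9: WRITE c=33  (c history now [(1, 22), (2, 4), (4, 9), (8, 18), (9, 33)])
v10: WRITE e=31  (e history now [(6, 27), (7, 17), (10, 31)])
v11: WRITE d=11  (d history now [(5, 6), (11, 11)])
READ e @v5: history=[(6, 27), (7, 17), (10, 31)] -> no version <= 5 -> NONE
v12: WRITE b=9  (b history now [(12, 9)])
v13: WRITE c=28  (c history now [(1, 22), (2, 4), (4, 9), (8, 18), (9, 33), (13, 28)])
v14: WRITE b=20  (b history now [(12, 9), (14, 20)])
v15: WRITE b=11  (b history now [(12, 9), (14, 20), (15, 11)])
v16: WRITE d=8  (d history now [(5, 6), (11, 11), (16, 8)])
v17: WRITE d=35  (d history now [(5, 6), (11, 11), (16, 8), (17, 35)])
v18: WRITE c=34  (c history now [(1, 22), (2, 4), (4, 9), (8, 18), (9, 33), (13, 28), (18, 34)])
v19: WRITE d=9  (d history now [(5, 6), (11, 11), (16, 8), (17, 35), (19, 9)])
READ d @v2: history=[(5, 6), (11, 11), (16, 8), (17, 35), (19, 9)] -> no version <= 2 -> NONE
v20: WRITE a=34  (a history now [(3, 4), (20, 34)])
v21: WRITE d=19  (d history now [(5, 6), (11, 11), (16, 8), (17, 35), (19, 9), (21, 19)])
READ e @v4: history=[(6, 27), (7, 17), (10, 31)] -> no version <= 4 -> NONE
v22: WRITE c=25  (c history now [(1, 22), (2, 4), (4, 9), (8, 18), (9, 33), (13, 28), (18, 34), (22, 25)])
v23: WRITE b=24  (b history now [(12, 9), (14, 20), (15, 11), (23, 24)])
v24: WRITE c=34  (c history now [(1, 22), (2, 4), (4, 9), (8, 18), (9, 33), (13, 28), (18, 34), (22, 25), (24, 34)])
v25: WRITE c=12  (c history now [(1, 22), (2, 4), (4, 9), (8, 18), (9, 33), (13, 28), (18, 34), (22, 25), (24, 34), (25, 12)])
Read results in order: ['NONE', 'NONE', 'NONE', 'NONE']
NONE count = 4

Answer: 4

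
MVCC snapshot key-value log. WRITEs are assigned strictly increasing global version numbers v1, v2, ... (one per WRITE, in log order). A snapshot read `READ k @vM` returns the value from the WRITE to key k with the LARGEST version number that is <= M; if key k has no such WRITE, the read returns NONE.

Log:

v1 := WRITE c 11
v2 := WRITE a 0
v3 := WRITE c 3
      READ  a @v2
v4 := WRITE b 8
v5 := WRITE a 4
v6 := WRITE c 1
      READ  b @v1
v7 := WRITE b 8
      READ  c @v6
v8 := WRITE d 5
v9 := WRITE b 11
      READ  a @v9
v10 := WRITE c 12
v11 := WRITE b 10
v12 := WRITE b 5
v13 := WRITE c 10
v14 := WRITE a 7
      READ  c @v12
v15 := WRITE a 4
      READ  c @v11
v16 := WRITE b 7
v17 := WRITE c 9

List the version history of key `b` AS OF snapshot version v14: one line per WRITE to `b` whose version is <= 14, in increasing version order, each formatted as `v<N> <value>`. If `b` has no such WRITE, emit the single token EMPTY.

Answer: v4 8
v7 8
v9 11
v11 10
v12 5

Derivation:
Scan writes for key=b with version <= 14:
  v1 WRITE c 11 -> skip
  v2 WRITE a 0 -> skip
  v3 WRITE c 3 -> skip
  v4 WRITE b 8 -> keep
  v5 WRITE a 4 -> skip
  v6 WRITE c 1 -> skip
  v7 WRITE b 8 -> keep
  v8 WRITE d 5 -> skip
  v9 WRITE b 11 -> keep
  v10 WRITE c 12 -> skip
  v11 WRITE b 10 -> keep
  v12 WRITE b 5 -> keep
  v13 WRITE c 10 -> skip
  v14 WRITE a 7 -> skip
  v15 WRITE a 4 -> skip
  v16 WRITE b 7 -> drop (> snap)
  v17 WRITE c 9 -> skip
Collected: [(4, 8), (7, 8), (9, 11), (11, 10), (12, 5)]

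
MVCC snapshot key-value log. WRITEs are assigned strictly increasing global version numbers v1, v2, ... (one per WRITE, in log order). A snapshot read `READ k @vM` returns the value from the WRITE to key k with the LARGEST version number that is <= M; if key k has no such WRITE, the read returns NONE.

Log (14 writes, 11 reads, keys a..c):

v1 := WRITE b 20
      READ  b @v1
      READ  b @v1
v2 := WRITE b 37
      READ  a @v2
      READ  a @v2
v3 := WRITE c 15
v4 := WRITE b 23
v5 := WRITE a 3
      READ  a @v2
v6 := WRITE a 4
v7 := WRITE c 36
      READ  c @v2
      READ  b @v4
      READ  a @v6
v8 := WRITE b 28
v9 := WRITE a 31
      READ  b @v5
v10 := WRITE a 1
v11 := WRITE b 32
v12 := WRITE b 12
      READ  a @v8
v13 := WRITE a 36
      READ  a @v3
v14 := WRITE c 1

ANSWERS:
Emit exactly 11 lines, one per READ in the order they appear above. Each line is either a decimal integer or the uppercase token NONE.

Answer: 20
20
NONE
NONE
NONE
NONE
23
4
23
4
NONE

Derivation:
v1: WRITE b=20  (b history now [(1, 20)])
READ b @v1: history=[(1, 20)] -> pick v1 -> 20
READ b @v1: history=[(1, 20)] -> pick v1 -> 20
v2: WRITE b=37  (b history now [(1, 20), (2, 37)])
READ a @v2: history=[] -> no version <= 2 -> NONE
READ a @v2: history=[] -> no version <= 2 -> NONE
v3: WRITE c=15  (c history now [(3, 15)])
v4: WRITE b=23  (b history now [(1, 20), (2, 37), (4, 23)])
v5: WRITE a=3  (a history now [(5, 3)])
READ a @v2: history=[(5, 3)] -> no version <= 2 -> NONE
v6: WRITE a=4  (a history now [(5, 3), (6, 4)])
v7: WRITE c=36  (c history now [(3, 15), (7, 36)])
READ c @v2: history=[(3, 15), (7, 36)] -> no version <= 2 -> NONE
READ b @v4: history=[(1, 20), (2, 37), (4, 23)] -> pick v4 -> 23
READ a @v6: history=[(5, 3), (6, 4)] -> pick v6 -> 4
v8: WRITE b=28  (b history now [(1, 20), (2, 37), (4, 23), (8, 28)])
v9: WRITE a=31  (a history now [(5, 3), (6, 4), (9, 31)])
READ b @v5: history=[(1, 20), (2, 37), (4, 23), (8, 28)] -> pick v4 -> 23
v10: WRITE a=1  (a history now [(5, 3), (6, 4), (9, 31), (10, 1)])
v11: WRITE b=32  (b history now [(1, 20), (2, 37), (4, 23), (8, 28), (11, 32)])
v12: WRITE b=12  (b history now [(1, 20), (2, 37), (4, 23), (8, 28), (11, 32), (12, 12)])
READ a @v8: history=[(5, 3), (6, 4), (9, 31), (10, 1)] -> pick v6 -> 4
v13: WRITE a=36  (a history now [(5, 3), (6, 4), (9, 31), (10, 1), (13, 36)])
READ a @v3: history=[(5, 3), (6, 4), (9, 31), (10, 1), (13, 36)] -> no version <= 3 -> NONE
v14: WRITE c=1  (c history now [(3, 15), (7, 36), (14, 1)])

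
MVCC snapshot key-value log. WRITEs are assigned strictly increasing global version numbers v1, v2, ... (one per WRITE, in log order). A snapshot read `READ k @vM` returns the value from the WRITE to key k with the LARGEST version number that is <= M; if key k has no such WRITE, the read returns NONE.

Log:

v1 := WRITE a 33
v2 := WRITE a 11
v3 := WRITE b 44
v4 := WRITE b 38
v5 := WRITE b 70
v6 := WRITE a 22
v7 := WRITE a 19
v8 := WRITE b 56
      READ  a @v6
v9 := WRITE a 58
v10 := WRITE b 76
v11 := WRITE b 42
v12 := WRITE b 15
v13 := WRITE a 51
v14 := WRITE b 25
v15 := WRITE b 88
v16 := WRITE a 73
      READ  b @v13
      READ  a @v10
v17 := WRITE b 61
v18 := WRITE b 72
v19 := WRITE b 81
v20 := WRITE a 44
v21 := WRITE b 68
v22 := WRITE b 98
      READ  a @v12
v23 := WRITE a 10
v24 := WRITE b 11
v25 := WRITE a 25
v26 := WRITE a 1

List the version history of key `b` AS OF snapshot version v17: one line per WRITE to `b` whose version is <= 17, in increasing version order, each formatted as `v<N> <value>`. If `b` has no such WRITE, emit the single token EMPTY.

Scan writes for key=b with version <= 17:
  v1 WRITE a 33 -> skip
  v2 WRITE a 11 -> skip
  v3 WRITE b 44 -> keep
  v4 WRITE b 38 -> keep
  v5 WRITE b 70 -> keep
  v6 WRITE a 22 -> skip
  v7 WRITE a 19 -> skip
  v8 WRITE b 56 -> keep
  v9 WRITE a 58 -> skip
  v10 WRITE b 76 -> keep
  v11 WRITE b 42 -> keep
  v12 WRITE b 15 -> keep
  v13 WRITE a 51 -> skip
  v14 WRITE b 25 -> keep
  v15 WRITE b 88 -> keep
  v16 WRITE a 73 -> skip
  v17 WRITE b 61 -> keep
  v18 WRITE b 72 -> drop (> snap)
  v19 WRITE b 81 -> drop (> snap)
  v20 WRITE a 44 -> skip
  v21 WRITE b 68 -> drop (> snap)
  v22 WRITE b 98 -> drop (> snap)
  v23 WRITE a 10 -> skip
  v24 WRITE b 11 -> drop (> snap)
  v25 WRITE a 25 -> skip
  v26 WRITE a 1 -> skip
Collected: [(3, 44), (4, 38), (5, 70), (8, 56), (10, 76), (11, 42), (12, 15), (14, 25), (15, 88), (17, 61)]

Answer: v3 44
v4 38
v5 70
v8 56
v10 76
v11 42
v12 15
v14 25
v15 88
v17 61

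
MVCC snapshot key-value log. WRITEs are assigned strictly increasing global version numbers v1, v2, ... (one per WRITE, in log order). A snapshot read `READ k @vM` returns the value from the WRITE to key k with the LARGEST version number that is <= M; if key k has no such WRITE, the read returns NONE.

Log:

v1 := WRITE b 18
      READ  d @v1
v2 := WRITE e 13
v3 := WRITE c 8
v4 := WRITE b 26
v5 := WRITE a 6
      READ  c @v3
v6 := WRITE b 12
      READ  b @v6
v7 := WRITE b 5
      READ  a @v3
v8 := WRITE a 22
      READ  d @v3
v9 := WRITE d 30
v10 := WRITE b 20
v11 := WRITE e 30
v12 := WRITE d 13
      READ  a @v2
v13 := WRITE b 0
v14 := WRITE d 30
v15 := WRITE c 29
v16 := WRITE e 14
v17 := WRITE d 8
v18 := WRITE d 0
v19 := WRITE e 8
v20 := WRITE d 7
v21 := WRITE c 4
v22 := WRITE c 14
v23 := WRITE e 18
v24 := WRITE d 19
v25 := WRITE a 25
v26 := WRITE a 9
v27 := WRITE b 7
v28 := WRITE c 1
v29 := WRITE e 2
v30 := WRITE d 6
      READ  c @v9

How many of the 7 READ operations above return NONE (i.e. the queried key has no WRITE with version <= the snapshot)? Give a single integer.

v1: WRITE b=18  (b history now [(1, 18)])
READ d @v1: history=[] -> no version <= 1 -> NONE
v2: WRITE e=13  (e history now [(2, 13)])
v3: WRITE c=8  (c history now [(3, 8)])
v4: WRITE b=26  (b history now [(1, 18), (4, 26)])
v5: WRITE a=6  (a history now [(5, 6)])
READ c @v3: history=[(3, 8)] -> pick v3 -> 8
v6: WRITE b=12  (b history now [(1, 18), (4, 26), (6, 12)])
READ b @v6: history=[(1, 18), (4, 26), (6, 12)] -> pick v6 -> 12
v7: WRITE b=5  (b history now [(1, 18), (4, 26), (6, 12), (7, 5)])
READ a @v3: history=[(5, 6)] -> no version <= 3 -> NONE
v8: WRITE a=22  (a history now [(5, 6), (8, 22)])
READ d @v3: history=[] -> no version <= 3 -> NONE
v9: WRITE d=30  (d history now [(9, 30)])
v10: WRITE b=20  (b history now [(1, 18), (4, 26), (6, 12), (7, 5), (10, 20)])
v11: WRITE e=30  (e history now [(2, 13), (11, 30)])
v12: WRITE d=13  (d history now [(9, 30), (12, 13)])
READ a @v2: history=[(5, 6), (8, 22)] -> no version <= 2 -> NONE
v13: WRITE b=0  (b history now [(1, 18), (4, 26), (6, 12), (7, 5), (10, 20), (13, 0)])
v14: WRITE d=30  (d history now [(9, 30), (12, 13), (14, 30)])
v15: WRITE c=29  (c history now [(3, 8), (15, 29)])
v16: WRITE e=14  (e history now [(2, 13), (11, 30), (16, 14)])
v17: WRITE d=8  (d history now [(9, 30), (12, 13), (14, 30), (17, 8)])
v18: WRITE d=0  (d history now [(9, 30), (12, 13), (14, 30), (17, 8), (18, 0)])
v19: WRITE e=8  (e history now [(2, 13), (11, 30), (16, 14), (19, 8)])
v20: WRITE d=7  (d history now [(9, 30), (12, 13), (14, 30), (17, 8), (18, 0), (20, 7)])
v21: WRITE c=4  (c history now [(3, 8), (15, 29), (21, 4)])
v22: WRITE c=14  (c history now [(3, 8), (15, 29), (21, 4), (22, 14)])
v23: WRITE e=18  (e history now [(2, 13), (11, 30), (16, 14), (19, 8), (23, 18)])
v24: WRITE d=19  (d history now [(9, 30), (12, 13), (14, 30), (17, 8), (18, 0), (20, 7), (24, 19)])
v25: WRITE a=25  (a history now [(5, 6), (8, 22), (25, 25)])
v26: WRITE a=9  (a history now [(5, 6), (8, 22), (25, 25), (26, 9)])
v27: WRITE b=7  (b history now [(1, 18), (4, 26), (6, 12), (7, 5), (10, 20), (13, 0), (27, 7)])
v28: WRITE c=1  (c history now [(3, 8), (15, 29), (21, 4), (22, 14), (28, 1)])
v29: WRITE e=2  (e history now [(2, 13), (11, 30), (16, 14), (19, 8), (23, 18), (29, 2)])
v30: WRITE d=6  (d history now [(9, 30), (12, 13), (14, 30), (17, 8), (18, 0), (20, 7), (24, 19), (30, 6)])
READ c @v9: history=[(3, 8), (15, 29), (21, 4), (22, 14), (28, 1)] -> pick v3 -> 8
Read results in order: ['NONE', '8', '12', 'NONE', 'NONE', 'NONE', '8']
NONE count = 4

Answer: 4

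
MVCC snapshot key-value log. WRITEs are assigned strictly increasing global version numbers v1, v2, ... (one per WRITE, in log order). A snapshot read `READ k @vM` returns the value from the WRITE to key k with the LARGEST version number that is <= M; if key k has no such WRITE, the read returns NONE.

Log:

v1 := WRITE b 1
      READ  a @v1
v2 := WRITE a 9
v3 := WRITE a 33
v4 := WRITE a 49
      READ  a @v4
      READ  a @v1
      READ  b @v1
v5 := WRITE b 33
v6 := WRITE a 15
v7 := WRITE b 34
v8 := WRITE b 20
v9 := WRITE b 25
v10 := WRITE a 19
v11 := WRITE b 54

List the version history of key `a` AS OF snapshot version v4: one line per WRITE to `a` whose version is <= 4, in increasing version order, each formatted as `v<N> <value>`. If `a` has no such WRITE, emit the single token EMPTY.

Scan writes for key=a with version <= 4:
  v1 WRITE b 1 -> skip
  v2 WRITE a 9 -> keep
  v3 WRITE a 33 -> keep
  v4 WRITE a 49 -> keep
  v5 WRITE b 33 -> skip
  v6 WRITE a 15 -> drop (> snap)
  v7 WRITE b 34 -> skip
  v8 WRITE b 20 -> skip
  v9 WRITE b 25 -> skip
  v10 WRITE a 19 -> drop (> snap)
  v11 WRITE b 54 -> skip
Collected: [(2, 9), (3, 33), (4, 49)]

Answer: v2 9
v3 33
v4 49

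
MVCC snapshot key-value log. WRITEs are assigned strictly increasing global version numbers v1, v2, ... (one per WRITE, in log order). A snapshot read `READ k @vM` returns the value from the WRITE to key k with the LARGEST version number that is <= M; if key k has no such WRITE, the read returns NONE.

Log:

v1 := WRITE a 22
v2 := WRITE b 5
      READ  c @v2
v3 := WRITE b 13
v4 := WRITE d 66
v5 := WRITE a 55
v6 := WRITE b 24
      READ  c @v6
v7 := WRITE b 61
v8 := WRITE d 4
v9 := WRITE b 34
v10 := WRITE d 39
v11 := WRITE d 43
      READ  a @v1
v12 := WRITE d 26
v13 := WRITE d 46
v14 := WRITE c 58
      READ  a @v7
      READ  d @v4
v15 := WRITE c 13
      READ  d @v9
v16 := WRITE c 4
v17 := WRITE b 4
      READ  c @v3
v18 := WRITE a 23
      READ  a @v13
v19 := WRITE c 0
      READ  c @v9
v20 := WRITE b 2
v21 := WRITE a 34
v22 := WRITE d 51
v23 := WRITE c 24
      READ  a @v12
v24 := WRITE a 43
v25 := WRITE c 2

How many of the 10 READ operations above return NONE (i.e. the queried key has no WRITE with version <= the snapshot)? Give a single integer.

Answer: 4

Derivation:
v1: WRITE a=22  (a history now [(1, 22)])
v2: WRITE b=5  (b history now [(2, 5)])
READ c @v2: history=[] -> no version <= 2 -> NONE
v3: WRITE b=13  (b history now [(2, 5), (3, 13)])
v4: WRITE d=66  (d history now [(4, 66)])
v5: WRITE a=55  (a history now [(1, 22), (5, 55)])
v6: WRITE b=24  (b history now [(2, 5), (3, 13), (6, 24)])
READ c @v6: history=[] -> no version <= 6 -> NONE
v7: WRITE b=61  (b history now [(2, 5), (3, 13), (6, 24), (7, 61)])
v8: WRITE d=4  (d history now [(4, 66), (8, 4)])
v9: WRITE b=34  (b history now [(2, 5), (3, 13), (6, 24), (7, 61), (9, 34)])
v10: WRITE d=39  (d history now [(4, 66), (8, 4), (10, 39)])
v11: WRITE d=43  (d history now [(4, 66), (8, 4), (10, 39), (11, 43)])
READ a @v1: history=[(1, 22), (5, 55)] -> pick v1 -> 22
v12: WRITE d=26  (d history now [(4, 66), (8, 4), (10, 39), (11, 43), (12, 26)])
v13: WRITE d=46  (d history now [(4, 66), (8, 4), (10, 39), (11, 43), (12, 26), (13, 46)])
v14: WRITE c=58  (c history now [(14, 58)])
READ a @v7: history=[(1, 22), (5, 55)] -> pick v5 -> 55
READ d @v4: history=[(4, 66), (8, 4), (10, 39), (11, 43), (12, 26), (13, 46)] -> pick v4 -> 66
v15: WRITE c=13  (c history now [(14, 58), (15, 13)])
READ d @v9: history=[(4, 66), (8, 4), (10, 39), (11, 43), (12, 26), (13, 46)] -> pick v8 -> 4
v16: WRITE c=4  (c history now [(14, 58), (15, 13), (16, 4)])
v17: WRITE b=4  (b history now [(2, 5), (3, 13), (6, 24), (7, 61), (9, 34), (17, 4)])
READ c @v3: history=[(14, 58), (15, 13), (16, 4)] -> no version <= 3 -> NONE
v18: WRITE a=23  (a history now [(1, 22), (5, 55), (18, 23)])
READ a @v13: history=[(1, 22), (5, 55), (18, 23)] -> pick v5 -> 55
v19: WRITE c=0  (c history now [(14, 58), (15, 13), (16, 4), (19, 0)])
READ c @v9: history=[(14, 58), (15, 13), (16, 4), (19, 0)] -> no version <= 9 -> NONE
v20: WRITE b=2  (b history now [(2, 5), (3, 13), (6, 24), (7, 61), (9, 34), (17, 4), (20, 2)])
v21: WRITE a=34  (a history now [(1, 22), (5, 55), (18, 23), (21, 34)])
v22: WRITE d=51  (d history now [(4, 66), (8, 4), (10, 39), (11, 43), (12, 26), (13, 46), (22, 51)])
v23: WRITE c=24  (c history now [(14, 58), (15, 13), (16, 4), (19, 0), (23, 24)])
READ a @v12: history=[(1, 22), (5, 55), (18, 23), (21, 34)] -> pick v5 -> 55
v24: WRITE a=43  (a history now [(1, 22), (5, 55), (18, 23), (21, 34), (24, 43)])
v25: WRITE c=2  (c history now [(14, 58), (15, 13), (16, 4), (19, 0), (23, 24), (25, 2)])
Read results in order: ['NONE', 'NONE', '22', '55', '66', '4', 'NONE', '55', 'NONE', '55']
NONE count = 4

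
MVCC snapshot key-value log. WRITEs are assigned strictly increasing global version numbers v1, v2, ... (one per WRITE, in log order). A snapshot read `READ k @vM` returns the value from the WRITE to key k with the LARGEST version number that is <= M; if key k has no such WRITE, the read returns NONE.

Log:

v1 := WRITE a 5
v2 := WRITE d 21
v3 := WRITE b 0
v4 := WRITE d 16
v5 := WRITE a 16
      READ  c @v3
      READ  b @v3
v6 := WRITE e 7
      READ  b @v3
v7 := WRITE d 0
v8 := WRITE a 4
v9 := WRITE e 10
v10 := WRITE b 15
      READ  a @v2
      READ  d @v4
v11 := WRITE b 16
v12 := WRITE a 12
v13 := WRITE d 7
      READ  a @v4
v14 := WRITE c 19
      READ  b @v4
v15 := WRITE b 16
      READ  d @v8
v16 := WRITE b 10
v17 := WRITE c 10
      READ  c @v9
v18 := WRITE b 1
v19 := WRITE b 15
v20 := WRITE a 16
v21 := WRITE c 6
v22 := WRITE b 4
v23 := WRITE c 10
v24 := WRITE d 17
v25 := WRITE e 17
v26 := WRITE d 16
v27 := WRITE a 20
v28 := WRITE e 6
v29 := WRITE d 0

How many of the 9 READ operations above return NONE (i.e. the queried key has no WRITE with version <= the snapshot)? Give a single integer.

v1: WRITE a=5  (a history now [(1, 5)])
v2: WRITE d=21  (d history now [(2, 21)])
v3: WRITE b=0  (b history now [(3, 0)])
v4: WRITE d=16  (d history now [(2, 21), (4, 16)])
v5: WRITE a=16  (a history now [(1, 5), (5, 16)])
READ c @v3: history=[] -> no version <= 3 -> NONE
READ b @v3: history=[(3, 0)] -> pick v3 -> 0
v6: WRITE e=7  (e history now [(6, 7)])
READ b @v3: history=[(3, 0)] -> pick v3 -> 0
v7: WRITE d=0  (d history now [(2, 21), (4, 16), (7, 0)])
v8: WRITE a=4  (a history now [(1, 5), (5, 16), (8, 4)])
v9: WRITE e=10  (e history now [(6, 7), (9, 10)])
v10: WRITE b=15  (b history now [(3, 0), (10, 15)])
READ a @v2: history=[(1, 5), (5, 16), (8, 4)] -> pick v1 -> 5
READ d @v4: history=[(2, 21), (4, 16), (7, 0)] -> pick v4 -> 16
v11: WRITE b=16  (b history now [(3, 0), (10, 15), (11, 16)])
v12: WRITE a=12  (a history now [(1, 5), (5, 16), (8, 4), (12, 12)])
v13: WRITE d=7  (d history now [(2, 21), (4, 16), (7, 0), (13, 7)])
READ a @v4: history=[(1, 5), (5, 16), (8, 4), (12, 12)] -> pick v1 -> 5
v14: WRITE c=19  (c history now [(14, 19)])
READ b @v4: history=[(3, 0), (10, 15), (11, 16)] -> pick v3 -> 0
v15: WRITE b=16  (b history now [(3, 0), (10, 15), (11, 16), (15, 16)])
READ d @v8: history=[(2, 21), (4, 16), (7, 0), (13, 7)] -> pick v7 -> 0
v16: WRITE b=10  (b history now [(3, 0), (10, 15), (11, 16), (15, 16), (16, 10)])
v17: WRITE c=10  (c history now [(14, 19), (17, 10)])
READ c @v9: history=[(14, 19), (17, 10)] -> no version <= 9 -> NONE
v18: WRITE b=1  (b history now [(3, 0), (10, 15), (11, 16), (15, 16), (16, 10), (18, 1)])
v19: WRITE b=15  (b history now [(3, 0), (10, 15), (11, 16), (15, 16), (16, 10), (18, 1), (19, 15)])
v20: WRITE a=16  (a history now [(1, 5), (5, 16), (8, 4), (12, 12), (20, 16)])
v21: WRITE c=6  (c history now [(14, 19), (17, 10), (21, 6)])
v22: WRITE b=4  (b history now [(3, 0), (10, 15), (11, 16), (15, 16), (16, 10), (18, 1), (19, 15), (22, 4)])
v23: WRITE c=10  (c history now [(14, 19), (17, 10), (21, 6), (23, 10)])
v24: WRITE d=17  (d history now [(2, 21), (4, 16), (7, 0), (13, 7), (24, 17)])
v25: WRITE e=17  (e history now [(6, 7), (9, 10), (25, 17)])
v26: WRITE d=16  (d history now [(2, 21), (4, 16), (7, 0), (13, 7), (24, 17), (26, 16)])
v27: WRITE a=20  (a history now [(1, 5), (5, 16), (8, 4), (12, 12), (20, 16), (27, 20)])
v28: WRITE e=6  (e history now [(6, 7), (9, 10), (25, 17), (28, 6)])
v29: WRITE d=0  (d history now [(2, 21), (4, 16), (7, 0), (13, 7), (24, 17), (26, 16), (29, 0)])
Read results in order: ['NONE', '0', '0', '5', '16', '5', '0', '0', 'NONE']
NONE count = 2

Answer: 2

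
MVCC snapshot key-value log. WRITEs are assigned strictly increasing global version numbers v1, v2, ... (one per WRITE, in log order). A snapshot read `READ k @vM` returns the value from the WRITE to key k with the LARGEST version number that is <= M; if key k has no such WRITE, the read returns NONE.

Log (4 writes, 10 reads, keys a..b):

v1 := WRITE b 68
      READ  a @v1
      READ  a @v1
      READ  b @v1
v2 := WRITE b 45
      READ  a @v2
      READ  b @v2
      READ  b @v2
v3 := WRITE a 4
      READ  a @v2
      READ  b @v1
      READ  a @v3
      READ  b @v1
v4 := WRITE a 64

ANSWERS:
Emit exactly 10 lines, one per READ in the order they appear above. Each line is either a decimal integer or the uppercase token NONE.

v1: WRITE b=68  (b history now [(1, 68)])
READ a @v1: history=[] -> no version <= 1 -> NONE
READ a @v1: history=[] -> no version <= 1 -> NONE
READ b @v1: history=[(1, 68)] -> pick v1 -> 68
v2: WRITE b=45  (b history now [(1, 68), (2, 45)])
READ a @v2: history=[] -> no version <= 2 -> NONE
READ b @v2: history=[(1, 68), (2, 45)] -> pick v2 -> 45
READ b @v2: history=[(1, 68), (2, 45)] -> pick v2 -> 45
v3: WRITE a=4  (a history now [(3, 4)])
READ a @v2: history=[(3, 4)] -> no version <= 2 -> NONE
READ b @v1: history=[(1, 68), (2, 45)] -> pick v1 -> 68
READ a @v3: history=[(3, 4)] -> pick v3 -> 4
READ b @v1: history=[(1, 68), (2, 45)] -> pick v1 -> 68
v4: WRITE a=64  (a history now [(3, 4), (4, 64)])

Answer: NONE
NONE
68
NONE
45
45
NONE
68
4
68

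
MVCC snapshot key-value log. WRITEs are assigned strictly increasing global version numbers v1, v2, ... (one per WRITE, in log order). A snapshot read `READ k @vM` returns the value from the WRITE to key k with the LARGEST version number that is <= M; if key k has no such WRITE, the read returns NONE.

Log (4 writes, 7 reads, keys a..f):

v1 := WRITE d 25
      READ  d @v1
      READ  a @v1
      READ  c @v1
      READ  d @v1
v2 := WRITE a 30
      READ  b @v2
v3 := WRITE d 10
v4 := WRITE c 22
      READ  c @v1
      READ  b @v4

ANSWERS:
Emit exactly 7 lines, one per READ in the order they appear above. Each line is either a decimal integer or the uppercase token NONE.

v1: WRITE d=25  (d history now [(1, 25)])
READ d @v1: history=[(1, 25)] -> pick v1 -> 25
READ a @v1: history=[] -> no version <= 1 -> NONE
READ c @v1: history=[] -> no version <= 1 -> NONE
READ d @v1: history=[(1, 25)] -> pick v1 -> 25
v2: WRITE a=30  (a history now [(2, 30)])
READ b @v2: history=[] -> no version <= 2 -> NONE
v3: WRITE d=10  (d history now [(1, 25), (3, 10)])
v4: WRITE c=22  (c history now [(4, 22)])
READ c @v1: history=[(4, 22)] -> no version <= 1 -> NONE
READ b @v4: history=[] -> no version <= 4 -> NONE

Answer: 25
NONE
NONE
25
NONE
NONE
NONE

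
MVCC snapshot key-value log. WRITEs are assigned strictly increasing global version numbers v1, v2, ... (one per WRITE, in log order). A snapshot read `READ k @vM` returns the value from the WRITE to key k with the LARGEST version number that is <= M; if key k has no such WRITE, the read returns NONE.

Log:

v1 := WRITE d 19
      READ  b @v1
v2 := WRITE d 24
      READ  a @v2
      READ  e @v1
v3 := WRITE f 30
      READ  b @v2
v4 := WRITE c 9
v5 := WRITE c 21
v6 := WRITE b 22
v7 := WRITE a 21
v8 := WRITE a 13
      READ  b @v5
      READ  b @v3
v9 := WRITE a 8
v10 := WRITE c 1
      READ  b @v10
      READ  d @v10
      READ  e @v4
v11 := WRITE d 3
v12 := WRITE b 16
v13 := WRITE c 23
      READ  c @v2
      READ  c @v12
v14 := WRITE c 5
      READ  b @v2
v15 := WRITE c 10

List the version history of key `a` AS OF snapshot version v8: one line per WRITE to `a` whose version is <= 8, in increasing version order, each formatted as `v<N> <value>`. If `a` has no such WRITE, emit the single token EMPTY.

Scan writes for key=a with version <= 8:
  v1 WRITE d 19 -> skip
  v2 WRITE d 24 -> skip
  v3 WRITE f 30 -> skip
  v4 WRITE c 9 -> skip
  v5 WRITE c 21 -> skip
  v6 WRITE b 22 -> skip
  v7 WRITE a 21 -> keep
  v8 WRITE a 13 -> keep
  v9 WRITE a 8 -> drop (> snap)
  v10 WRITE c 1 -> skip
  v11 WRITE d 3 -> skip
  v12 WRITE b 16 -> skip
  v13 WRITE c 23 -> skip
  v14 WRITE c 5 -> skip
  v15 WRITE c 10 -> skip
Collected: [(7, 21), (8, 13)]

Answer: v7 21
v8 13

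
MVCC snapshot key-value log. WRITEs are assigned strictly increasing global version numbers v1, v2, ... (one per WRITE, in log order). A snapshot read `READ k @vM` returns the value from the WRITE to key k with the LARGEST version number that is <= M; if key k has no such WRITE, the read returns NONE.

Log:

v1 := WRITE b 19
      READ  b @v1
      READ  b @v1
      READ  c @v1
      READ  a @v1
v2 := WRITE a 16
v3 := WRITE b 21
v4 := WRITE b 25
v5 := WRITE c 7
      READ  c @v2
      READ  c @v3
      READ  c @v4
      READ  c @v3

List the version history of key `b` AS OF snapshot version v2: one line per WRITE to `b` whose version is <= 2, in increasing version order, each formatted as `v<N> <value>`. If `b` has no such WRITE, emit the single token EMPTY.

Scan writes for key=b with version <= 2:
  v1 WRITE b 19 -> keep
  v2 WRITE a 16 -> skip
  v3 WRITE b 21 -> drop (> snap)
  v4 WRITE b 25 -> drop (> snap)
  v5 WRITE c 7 -> skip
Collected: [(1, 19)]

Answer: v1 19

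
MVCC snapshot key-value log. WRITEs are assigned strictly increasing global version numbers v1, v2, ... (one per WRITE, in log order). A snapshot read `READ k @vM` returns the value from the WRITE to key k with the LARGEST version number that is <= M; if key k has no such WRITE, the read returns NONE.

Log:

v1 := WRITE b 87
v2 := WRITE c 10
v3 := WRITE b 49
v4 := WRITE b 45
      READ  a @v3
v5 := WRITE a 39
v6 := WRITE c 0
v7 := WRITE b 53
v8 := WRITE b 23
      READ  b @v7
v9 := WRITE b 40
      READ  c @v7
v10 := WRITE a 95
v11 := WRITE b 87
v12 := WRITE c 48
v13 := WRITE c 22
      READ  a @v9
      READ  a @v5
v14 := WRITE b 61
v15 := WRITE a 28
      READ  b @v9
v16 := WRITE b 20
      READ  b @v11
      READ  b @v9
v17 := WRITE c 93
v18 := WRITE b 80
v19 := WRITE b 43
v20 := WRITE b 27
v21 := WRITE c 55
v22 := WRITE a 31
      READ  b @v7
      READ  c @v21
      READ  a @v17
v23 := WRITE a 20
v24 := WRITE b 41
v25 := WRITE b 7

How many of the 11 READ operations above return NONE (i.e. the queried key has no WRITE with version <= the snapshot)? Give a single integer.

Answer: 1

Derivation:
v1: WRITE b=87  (b history now [(1, 87)])
v2: WRITE c=10  (c history now [(2, 10)])
v3: WRITE b=49  (b history now [(1, 87), (3, 49)])
v4: WRITE b=45  (b history now [(1, 87), (3, 49), (4, 45)])
READ a @v3: history=[] -> no version <= 3 -> NONE
v5: WRITE a=39  (a history now [(5, 39)])
v6: WRITE c=0  (c history now [(2, 10), (6, 0)])
v7: WRITE b=53  (b history now [(1, 87), (3, 49), (4, 45), (7, 53)])
v8: WRITE b=23  (b history now [(1, 87), (3, 49), (4, 45), (7, 53), (8, 23)])
READ b @v7: history=[(1, 87), (3, 49), (4, 45), (7, 53), (8, 23)] -> pick v7 -> 53
v9: WRITE b=40  (b history now [(1, 87), (3, 49), (4, 45), (7, 53), (8, 23), (9, 40)])
READ c @v7: history=[(2, 10), (6, 0)] -> pick v6 -> 0
v10: WRITE a=95  (a history now [(5, 39), (10, 95)])
v11: WRITE b=87  (b history now [(1, 87), (3, 49), (4, 45), (7, 53), (8, 23), (9, 40), (11, 87)])
v12: WRITE c=48  (c history now [(2, 10), (6, 0), (12, 48)])
v13: WRITE c=22  (c history now [(2, 10), (6, 0), (12, 48), (13, 22)])
READ a @v9: history=[(5, 39), (10, 95)] -> pick v5 -> 39
READ a @v5: history=[(5, 39), (10, 95)] -> pick v5 -> 39
v14: WRITE b=61  (b history now [(1, 87), (3, 49), (4, 45), (7, 53), (8, 23), (9, 40), (11, 87), (14, 61)])
v15: WRITE a=28  (a history now [(5, 39), (10, 95), (15, 28)])
READ b @v9: history=[(1, 87), (3, 49), (4, 45), (7, 53), (8, 23), (9, 40), (11, 87), (14, 61)] -> pick v9 -> 40
v16: WRITE b=20  (b history now [(1, 87), (3, 49), (4, 45), (7, 53), (8, 23), (9, 40), (11, 87), (14, 61), (16, 20)])
READ b @v11: history=[(1, 87), (3, 49), (4, 45), (7, 53), (8, 23), (9, 40), (11, 87), (14, 61), (16, 20)] -> pick v11 -> 87
READ b @v9: history=[(1, 87), (3, 49), (4, 45), (7, 53), (8, 23), (9, 40), (11, 87), (14, 61), (16, 20)] -> pick v9 -> 40
v17: WRITE c=93  (c history now [(2, 10), (6, 0), (12, 48), (13, 22), (17, 93)])
v18: WRITE b=80  (b history now [(1, 87), (3, 49), (4, 45), (7, 53), (8, 23), (9, 40), (11, 87), (14, 61), (16, 20), (18, 80)])
v19: WRITE b=43  (b history now [(1, 87), (3, 49), (4, 45), (7, 53), (8, 23), (9, 40), (11, 87), (14, 61), (16, 20), (18, 80), (19, 43)])
v20: WRITE b=27  (b history now [(1, 87), (3, 49), (4, 45), (7, 53), (8, 23), (9, 40), (11, 87), (14, 61), (16, 20), (18, 80), (19, 43), (20, 27)])
v21: WRITE c=55  (c history now [(2, 10), (6, 0), (12, 48), (13, 22), (17, 93), (21, 55)])
v22: WRITE a=31  (a history now [(5, 39), (10, 95), (15, 28), (22, 31)])
READ b @v7: history=[(1, 87), (3, 49), (4, 45), (7, 53), (8, 23), (9, 40), (11, 87), (14, 61), (16, 20), (18, 80), (19, 43), (20, 27)] -> pick v7 -> 53
READ c @v21: history=[(2, 10), (6, 0), (12, 48), (13, 22), (17, 93), (21, 55)] -> pick v21 -> 55
READ a @v17: history=[(5, 39), (10, 95), (15, 28), (22, 31)] -> pick v15 -> 28
v23: WRITE a=20  (a history now [(5, 39), (10, 95), (15, 28), (22, 31), (23, 20)])
v24: WRITE b=41  (b history now [(1, 87), (3, 49), (4, 45), (7, 53), (8, 23), (9, 40), (11, 87), (14, 61), (16, 20), (18, 80), (19, 43), (20, 27), (24, 41)])
v25: WRITE b=7  (b history now [(1, 87), (3, 49), (4, 45), (7, 53), (8, 23), (9, 40), (11, 87), (14, 61), (16, 20), (18, 80), (19, 43), (20, 27), (24, 41), (25, 7)])
Read results in order: ['NONE', '53', '0', '39', '39', '40', '87', '40', '53', '55', '28']
NONE count = 1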